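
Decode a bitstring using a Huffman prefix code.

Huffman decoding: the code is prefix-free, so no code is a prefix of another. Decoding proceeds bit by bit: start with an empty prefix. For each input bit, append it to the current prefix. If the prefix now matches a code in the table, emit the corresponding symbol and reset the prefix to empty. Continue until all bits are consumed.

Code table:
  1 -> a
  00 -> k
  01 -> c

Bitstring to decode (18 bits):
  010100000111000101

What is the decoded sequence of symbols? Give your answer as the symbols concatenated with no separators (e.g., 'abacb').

Bit 0: prefix='0' (no match yet)
Bit 1: prefix='01' -> emit 'c', reset
Bit 2: prefix='0' (no match yet)
Bit 3: prefix='01' -> emit 'c', reset
Bit 4: prefix='0' (no match yet)
Bit 5: prefix='00' -> emit 'k', reset
Bit 6: prefix='0' (no match yet)
Bit 7: prefix='00' -> emit 'k', reset
Bit 8: prefix='0' (no match yet)
Bit 9: prefix='01' -> emit 'c', reset
Bit 10: prefix='1' -> emit 'a', reset
Bit 11: prefix='1' -> emit 'a', reset
Bit 12: prefix='0' (no match yet)
Bit 13: prefix='00' -> emit 'k', reset
Bit 14: prefix='0' (no match yet)
Bit 15: prefix='01' -> emit 'c', reset
Bit 16: prefix='0' (no match yet)
Bit 17: prefix='01' -> emit 'c', reset

Answer: cckkcaakcc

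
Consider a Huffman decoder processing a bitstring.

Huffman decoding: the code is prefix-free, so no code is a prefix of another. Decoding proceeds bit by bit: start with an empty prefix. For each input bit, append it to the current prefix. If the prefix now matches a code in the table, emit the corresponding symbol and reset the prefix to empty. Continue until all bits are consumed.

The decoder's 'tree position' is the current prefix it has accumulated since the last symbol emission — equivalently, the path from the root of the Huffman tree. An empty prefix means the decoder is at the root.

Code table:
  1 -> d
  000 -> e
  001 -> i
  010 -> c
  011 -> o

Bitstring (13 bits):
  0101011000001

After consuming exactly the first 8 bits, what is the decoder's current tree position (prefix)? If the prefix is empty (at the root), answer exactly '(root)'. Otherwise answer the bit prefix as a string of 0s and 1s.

Answer: 0

Derivation:
Bit 0: prefix='0' (no match yet)
Bit 1: prefix='01' (no match yet)
Bit 2: prefix='010' -> emit 'c', reset
Bit 3: prefix='1' -> emit 'd', reset
Bit 4: prefix='0' (no match yet)
Bit 5: prefix='01' (no match yet)
Bit 6: prefix='011' -> emit 'o', reset
Bit 7: prefix='0' (no match yet)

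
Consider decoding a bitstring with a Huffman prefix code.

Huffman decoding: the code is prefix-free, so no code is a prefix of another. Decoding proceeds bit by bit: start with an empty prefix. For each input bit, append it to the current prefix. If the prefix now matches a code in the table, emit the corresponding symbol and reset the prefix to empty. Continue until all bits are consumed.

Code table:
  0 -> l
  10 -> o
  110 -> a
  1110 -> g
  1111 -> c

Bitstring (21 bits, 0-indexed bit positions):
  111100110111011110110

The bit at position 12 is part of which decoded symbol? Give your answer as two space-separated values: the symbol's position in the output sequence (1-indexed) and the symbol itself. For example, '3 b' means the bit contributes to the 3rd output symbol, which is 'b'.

Bit 0: prefix='1' (no match yet)
Bit 1: prefix='11' (no match yet)
Bit 2: prefix='111' (no match yet)
Bit 3: prefix='1111' -> emit 'c', reset
Bit 4: prefix='0' -> emit 'l', reset
Bit 5: prefix='0' -> emit 'l', reset
Bit 6: prefix='1' (no match yet)
Bit 7: prefix='11' (no match yet)
Bit 8: prefix='110' -> emit 'a', reset
Bit 9: prefix='1' (no match yet)
Bit 10: prefix='11' (no match yet)
Bit 11: prefix='111' (no match yet)
Bit 12: prefix='1110' -> emit 'g', reset
Bit 13: prefix='1' (no match yet)
Bit 14: prefix='11' (no match yet)
Bit 15: prefix='111' (no match yet)
Bit 16: prefix='1111' -> emit 'c', reset

Answer: 5 g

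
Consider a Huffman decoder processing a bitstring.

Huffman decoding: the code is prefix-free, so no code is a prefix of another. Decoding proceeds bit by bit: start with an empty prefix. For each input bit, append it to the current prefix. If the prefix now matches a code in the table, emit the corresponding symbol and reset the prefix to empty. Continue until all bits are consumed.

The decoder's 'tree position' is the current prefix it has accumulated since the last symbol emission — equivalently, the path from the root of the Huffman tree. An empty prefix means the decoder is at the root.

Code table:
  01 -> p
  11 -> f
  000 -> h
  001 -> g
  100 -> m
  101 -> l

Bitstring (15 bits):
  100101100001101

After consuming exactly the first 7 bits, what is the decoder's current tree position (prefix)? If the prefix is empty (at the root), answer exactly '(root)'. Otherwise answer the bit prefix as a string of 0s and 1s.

Bit 0: prefix='1' (no match yet)
Bit 1: prefix='10' (no match yet)
Bit 2: prefix='100' -> emit 'm', reset
Bit 3: prefix='1' (no match yet)
Bit 4: prefix='10' (no match yet)
Bit 5: prefix='101' -> emit 'l', reset
Bit 6: prefix='1' (no match yet)

Answer: 1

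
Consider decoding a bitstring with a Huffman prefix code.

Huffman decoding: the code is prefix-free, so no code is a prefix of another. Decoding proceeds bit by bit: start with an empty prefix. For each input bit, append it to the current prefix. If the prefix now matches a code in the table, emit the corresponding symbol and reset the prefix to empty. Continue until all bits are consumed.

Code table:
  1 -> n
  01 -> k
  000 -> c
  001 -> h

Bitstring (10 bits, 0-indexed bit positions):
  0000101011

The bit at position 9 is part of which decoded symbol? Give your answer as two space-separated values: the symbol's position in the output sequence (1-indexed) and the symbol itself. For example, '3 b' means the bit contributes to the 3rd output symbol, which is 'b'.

Answer: 5 n

Derivation:
Bit 0: prefix='0' (no match yet)
Bit 1: prefix='00' (no match yet)
Bit 2: prefix='000' -> emit 'c', reset
Bit 3: prefix='0' (no match yet)
Bit 4: prefix='01' -> emit 'k', reset
Bit 5: prefix='0' (no match yet)
Bit 6: prefix='01' -> emit 'k', reset
Bit 7: prefix='0' (no match yet)
Bit 8: prefix='01' -> emit 'k', reset
Bit 9: prefix='1' -> emit 'n', reset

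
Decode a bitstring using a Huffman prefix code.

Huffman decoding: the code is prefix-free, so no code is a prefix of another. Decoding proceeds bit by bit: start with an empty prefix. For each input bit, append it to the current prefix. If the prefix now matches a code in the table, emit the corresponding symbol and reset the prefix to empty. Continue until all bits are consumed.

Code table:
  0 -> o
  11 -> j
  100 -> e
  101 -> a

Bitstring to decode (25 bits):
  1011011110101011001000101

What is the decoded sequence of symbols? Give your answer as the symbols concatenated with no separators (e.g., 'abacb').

Bit 0: prefix='1' (no match yet)
Bit 1: prefix='10' (no match yet)
Bit 2: prefix='101' -> emit 'a', reset
Bit 3: prefix='1' (no match yet)
Bit 4: prefix='10' (no match yet)
Bit 5: prefix='101' -> emit 'a', reset
Bit 6: prefix='1' (no match yet)
Bit 7: prefix='11' -> emit 'j', reset
Bit 8: prefix='1' (no match yet)
Bit 9: prefix='10' (no match yet)
Bit 10: prefix='101' -> emit 'a', reset
Bit 11: prefix='0' -> emit 'o', reset
Bit 12: prefix='1' (no match yet)
Bit 13: prefix='10' (no match yet)
Bit 14: prefix='101' -> emit 'a', reset
Bit 15: prefix='1' (no match yet)
Bit 16: prefix='10' (no match yet)
Bit 17: prefix='100' -> emit 'e', reset
Bit 18: prefix='1' (no match yet)
Bit 19: prefix='10' (no match yet)
Bit 20: prefix='100' -> emit 'e', reset
Bit 21: prefix='0' -> emit 'o', reset
Bit 22: prefix='1' (no match yet)
Bit 23: prefix='10' (no match yet)
Bit 24: prefix='101' -> emit 'a', reset

Answer: aajaoaeeoa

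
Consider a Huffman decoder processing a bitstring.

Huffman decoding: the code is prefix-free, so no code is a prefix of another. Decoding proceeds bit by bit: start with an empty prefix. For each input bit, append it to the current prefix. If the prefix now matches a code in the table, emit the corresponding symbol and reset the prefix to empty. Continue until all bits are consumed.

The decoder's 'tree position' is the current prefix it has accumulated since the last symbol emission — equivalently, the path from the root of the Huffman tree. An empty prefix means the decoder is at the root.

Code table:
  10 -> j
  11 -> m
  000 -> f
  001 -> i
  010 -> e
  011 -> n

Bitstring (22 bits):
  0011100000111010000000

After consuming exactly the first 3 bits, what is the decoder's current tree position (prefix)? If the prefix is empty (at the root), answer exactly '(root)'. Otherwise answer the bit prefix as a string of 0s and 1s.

Answer: (root)

Derivation:
Bit 0: prefix='0' (no match yet)
Bit 1: prefix='00' (no match yet)
Bit 2: prefix='001' -> emit 'i', reset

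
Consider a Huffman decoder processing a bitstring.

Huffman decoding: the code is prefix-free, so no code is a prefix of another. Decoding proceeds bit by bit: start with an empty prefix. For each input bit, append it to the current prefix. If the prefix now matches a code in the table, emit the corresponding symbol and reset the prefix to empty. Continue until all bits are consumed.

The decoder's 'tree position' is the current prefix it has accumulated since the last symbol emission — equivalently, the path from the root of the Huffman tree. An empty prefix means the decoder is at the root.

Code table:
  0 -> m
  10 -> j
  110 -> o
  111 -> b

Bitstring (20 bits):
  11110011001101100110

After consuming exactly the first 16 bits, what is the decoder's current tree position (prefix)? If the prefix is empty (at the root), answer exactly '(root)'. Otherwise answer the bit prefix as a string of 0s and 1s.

Answer: (root)

Derivation:
Bit 0: prefix='1' (no match yet)
Bit 1: prefix='11' (no match yet)
Bit 2: prefix='111' -> emit 'b', reset
Bit 3: prefix='1' (no match yet)
Bit 4: prefix='10' -> emit 'j', reset
Bit 5: prefix='0' -> emit 'm', reset
Bit 6: prefix='1' (no match yet)
Bit 7: prefix='11' (no match yet)
Bit 8: prefix='110' -> emit 'o', reset
Bit 9: prefix='0' -> emit 'm', reset
Bit 10: prefix='1' (no match yet)
Bit 11: prefix='11' (no match yet)
Bit 12: prefix='110' -> emit 'o', reset
Bit 13: prefix='1' (no match yet)
Bit 14: prefix='11' (no match yet)
Bit 15: prefix='110' -> emit 'o', reset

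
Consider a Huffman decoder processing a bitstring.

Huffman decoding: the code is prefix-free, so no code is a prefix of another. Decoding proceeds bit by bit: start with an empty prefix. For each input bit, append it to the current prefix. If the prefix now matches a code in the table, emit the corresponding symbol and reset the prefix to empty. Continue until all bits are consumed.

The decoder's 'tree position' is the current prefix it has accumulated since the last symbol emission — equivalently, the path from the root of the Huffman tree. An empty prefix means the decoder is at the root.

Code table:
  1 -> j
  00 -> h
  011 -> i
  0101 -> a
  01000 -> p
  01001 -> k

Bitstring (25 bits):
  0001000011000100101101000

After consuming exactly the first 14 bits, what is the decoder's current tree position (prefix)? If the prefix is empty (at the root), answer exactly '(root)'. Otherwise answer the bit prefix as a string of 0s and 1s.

Bit 0: prefix='0' (no match yet)
Bit 1: prefix='00' -> emit 'h', reset
Bit 2: prefix='0' (no match yet)
Bit 3: prefix='01' (no match yet)
Bit 4: prefix='010' (no match yet)
Bit 5: prefix='0100' (no match yet)
Bit 6: prefix='01000' -> emit 'p', reset
Bit 7: prefix='0' (no match yet)
Bit 8: prefix='01' (no match yet)
Bit 9: prefix='011' -> emit 'i', reset
Bit 10: prefix='0' (no match yet)
Bit 11: prefix='00' -> emit 'h', reset
Bit 12: prefix='0' (no match yet)
Bit 13: prefix='01' (no match yet)

Answer: 01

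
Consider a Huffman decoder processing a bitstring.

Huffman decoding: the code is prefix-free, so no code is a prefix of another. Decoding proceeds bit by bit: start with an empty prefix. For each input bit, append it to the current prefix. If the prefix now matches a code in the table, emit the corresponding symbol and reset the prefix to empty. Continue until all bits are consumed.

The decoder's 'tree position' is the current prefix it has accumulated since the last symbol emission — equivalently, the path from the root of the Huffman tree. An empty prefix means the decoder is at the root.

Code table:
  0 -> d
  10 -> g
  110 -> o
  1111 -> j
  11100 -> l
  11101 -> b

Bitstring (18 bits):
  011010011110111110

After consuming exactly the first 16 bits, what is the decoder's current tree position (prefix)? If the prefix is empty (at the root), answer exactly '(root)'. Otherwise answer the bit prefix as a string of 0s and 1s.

Bit 0: prefix='0' -> emit 'd', reset
Bit 1: prefix='1' (no match yet)
Bit 2: prefix='11' (no match yet)
Bit 3: prefix='110' -> emit 'o', reset
Bit 4: prefix='1' (no match yet)
Bit 5: prefix='10' -> emit 'g', reset
Bit 6: prefix='0' -> emit 'd', reset
Bit 7: prefix='1' (no match yet)
Bit 8: prefix='11' (no match yet)
Bit 9: prefix='111' (no match yet)
Bit 10: prefix='1111' -> emit 'j', reset
Bit 11: prefix='0' -> emit 'd', reset
Bit 12: prefix='1' (no match yet)
Bit 13: prefix='11' (no match yet)
Bit 14: prefix='111' (no match yet)
Bit 15: prefix='1111' -> emit 'j', reset

Answer: (root)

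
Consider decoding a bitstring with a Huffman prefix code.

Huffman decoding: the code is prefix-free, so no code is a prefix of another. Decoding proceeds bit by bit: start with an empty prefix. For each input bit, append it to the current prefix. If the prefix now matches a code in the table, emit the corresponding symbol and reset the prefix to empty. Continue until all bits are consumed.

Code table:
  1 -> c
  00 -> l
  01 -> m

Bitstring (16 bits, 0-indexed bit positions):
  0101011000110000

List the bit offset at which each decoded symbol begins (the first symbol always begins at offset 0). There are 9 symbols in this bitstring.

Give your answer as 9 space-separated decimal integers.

Answer: 0 2 4 6 7 9 11 12 14

Derivation:
Bit 0: prefix='0' (no match yet)
Bit 1: prefix='01' -> emit 'm', reset
Bit 2: prefix='0' (no match yet)
Bit 3: prefix='01' -> emit 'm', reset
Bit 4: prefix='0' (no match yet)
Bit 5: prefix='01' -> emit 'm', reset
Bit 6: prefix='1' -> emit 'c', reset
Bit 7: prefix='0' (no match yet)
Bit 8: prefix='00' -> emit 'l', reset
Bit 9: prefix='0' (no match yet)
Bit 10: prefix='01' -> emit 'm', reset
Bit 11: prefix='1' -> emit 'c', reset
Bit 12: prefix='0' (no match yet)
Bit 13: prefix='00' -> emit 'l', reset
Bit 14: prefix='0' (no match yet)
Bit 15: prefix='00' -> emit 'l', reset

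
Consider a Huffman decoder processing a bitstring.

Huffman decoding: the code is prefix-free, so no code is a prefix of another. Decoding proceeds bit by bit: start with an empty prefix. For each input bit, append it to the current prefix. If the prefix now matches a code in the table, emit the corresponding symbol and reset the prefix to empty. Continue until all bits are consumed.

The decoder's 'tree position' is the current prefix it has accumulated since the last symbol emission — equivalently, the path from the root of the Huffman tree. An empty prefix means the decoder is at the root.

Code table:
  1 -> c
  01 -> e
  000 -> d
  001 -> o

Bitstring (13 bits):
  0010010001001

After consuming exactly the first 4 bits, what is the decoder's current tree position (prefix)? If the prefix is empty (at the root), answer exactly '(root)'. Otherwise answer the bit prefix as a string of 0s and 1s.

Answer: 0

Derivation:
Bit 0: prefix='0' (no match yet)
Bit 1: prefix='00' (no match yet)
Bit 2: prefix='001' -> emit 'o', reset
Bit 3: prefix='0' (no match yet)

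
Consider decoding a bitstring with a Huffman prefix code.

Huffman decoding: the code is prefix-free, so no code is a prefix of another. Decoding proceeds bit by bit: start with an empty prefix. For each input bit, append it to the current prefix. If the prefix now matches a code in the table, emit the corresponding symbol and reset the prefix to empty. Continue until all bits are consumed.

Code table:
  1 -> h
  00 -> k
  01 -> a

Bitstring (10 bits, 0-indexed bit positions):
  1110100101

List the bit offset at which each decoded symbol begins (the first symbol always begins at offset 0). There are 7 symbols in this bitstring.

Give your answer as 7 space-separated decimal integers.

Answer: 0 1 2 3 5 7 8

Derivation:
Bit 0: prefix='1' -> emit 'h', reset
Bit 1: prefix='1' -> emit 'h', reset
Bit 2: prefix='1' -> emit 'h', reset
Bit 3: prefix='0' (no match yet)
Bit 4: prefix='01' -> emit 'a', reset
Bit 5: prefix='0' (no match yet)
Bit 6: prefix='00' -> emit 'k', reset
Bit 7: prefix='1' -> emit 'h', reset
Bit 8: prefix='0' (no match yet)
Bit 9: prefix='01' -> emit 'a', reset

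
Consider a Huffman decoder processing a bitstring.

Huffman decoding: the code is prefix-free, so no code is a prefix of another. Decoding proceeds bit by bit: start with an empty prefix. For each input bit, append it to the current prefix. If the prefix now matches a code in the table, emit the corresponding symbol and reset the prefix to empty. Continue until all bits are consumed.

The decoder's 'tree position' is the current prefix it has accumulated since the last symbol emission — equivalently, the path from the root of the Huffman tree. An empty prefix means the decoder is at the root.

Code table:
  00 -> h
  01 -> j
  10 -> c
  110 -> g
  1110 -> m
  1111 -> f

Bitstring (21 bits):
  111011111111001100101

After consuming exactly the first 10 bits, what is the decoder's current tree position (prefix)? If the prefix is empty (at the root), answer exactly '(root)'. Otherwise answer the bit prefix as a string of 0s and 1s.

Answer: 11

Derivation:
Bit 0: prefix='1' (no match yet)
Bit 1: prefix='11' (no match yet)
Bit 2: prefix='111' (no match yet)
Bit 3: prefix='1110' -> emit 'm', reset
Bit 4: prefix='1' (no match yet)
Bit 5: prefix='11' (no match yet)
Bit 6: prefix='111' (no match yet)
Bit 7: prefix='1111' -> emit 'f', reset
Bit 8: prefix='1' (no match yet)
Bit 9: prefix='11' (no match yet)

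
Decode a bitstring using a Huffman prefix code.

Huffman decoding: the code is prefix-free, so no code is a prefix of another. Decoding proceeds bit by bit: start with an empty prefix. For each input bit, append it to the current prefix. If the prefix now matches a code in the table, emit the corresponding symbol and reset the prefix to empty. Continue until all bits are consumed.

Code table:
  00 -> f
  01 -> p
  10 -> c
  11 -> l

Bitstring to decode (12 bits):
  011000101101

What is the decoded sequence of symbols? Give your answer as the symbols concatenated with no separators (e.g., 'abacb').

Answer: pcfclp

Derivation:
Bit 0: prefix='0' (no match yet)
Bit 1: prefix='01' -> emit 'p', reset
Bit 2: prefix='1' (no match yet)
Bit 3: prefix='10' -> emit 'c', reset
Bit 4: prefix='0' (no match yet)
Bit 5: prefix='00' -> emit 'f', reset
Bit 6: prefix='1' (no match yet)
Bit 7: prefix='10' -> emit 'c', reset
Bit 8: prefix='1' (no match yet)
Bit 9: prefix='11' -> emit 'l', reset
Bit 10: prefix='0' (no match yet)
Bit 11: prefix='01' -> emit 'p', reset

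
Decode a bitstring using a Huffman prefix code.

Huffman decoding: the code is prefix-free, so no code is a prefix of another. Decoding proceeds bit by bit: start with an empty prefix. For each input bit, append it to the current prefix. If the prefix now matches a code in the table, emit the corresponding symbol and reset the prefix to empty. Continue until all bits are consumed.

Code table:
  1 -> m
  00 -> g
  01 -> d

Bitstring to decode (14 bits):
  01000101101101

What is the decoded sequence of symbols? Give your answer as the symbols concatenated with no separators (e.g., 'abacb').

Answer: dgddmdmd

Derivation:
Bit 0: prefix='0' (no match yet)
Bit 1: prefix='01' -> emit 'd', reset
Bit 2: prefix='0' (no match yet)
Bit 3: prefix='00' -> emit 'g', reset
Bit 4: prefix='0' (no match yet)
Bit 5: prefix='01' -> emit 'd', reset
Bit 6: prefix='0' (no match yet)
Bit 7: prefix='01' -> emit 'd', reset
Bit 8: prefix='1' -> emit 'm', reset
Bit 9: prefix='0' (no match yet)
Bit 10: prefix='01' -> emit 'd', reset
Bit 11: prefix='1' -> emit 'm', reset
Bit 12: prefix='0' (no match yet)
Bit 13: prefix='01' -> emit 'd', reset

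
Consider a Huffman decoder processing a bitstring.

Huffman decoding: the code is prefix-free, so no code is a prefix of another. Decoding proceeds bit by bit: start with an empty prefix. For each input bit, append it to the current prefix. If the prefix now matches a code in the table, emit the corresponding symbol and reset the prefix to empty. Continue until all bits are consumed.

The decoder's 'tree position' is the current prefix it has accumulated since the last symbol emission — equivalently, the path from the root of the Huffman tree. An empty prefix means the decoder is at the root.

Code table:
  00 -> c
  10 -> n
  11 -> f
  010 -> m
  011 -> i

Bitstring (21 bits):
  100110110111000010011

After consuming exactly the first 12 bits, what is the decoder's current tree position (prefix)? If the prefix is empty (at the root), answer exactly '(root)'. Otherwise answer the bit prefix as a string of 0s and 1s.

Bit 0: prefix='1' (no match yet)
Bit 1: prefix='10' -> emit 'n', reset
Bit 2: prefix='0' (no match yet)
Bit 3: prefix='01' (no match yet)
Bit 4: prefix='011' -> emit 'i', reset
Bit 5: prefix='0' (no match yet)
Bit 6: prefix='01' (no match yet)
Bit 7: prefix='011' -> emit 'i', reset
Bit 8: prefix='0' (no match yet)
Bit 9: prefix='01' (no match yet)
Bit 10: prefix='011' -> emit 'i', reset
Bit 11: prefix='1' (no match yet)

Answer: 1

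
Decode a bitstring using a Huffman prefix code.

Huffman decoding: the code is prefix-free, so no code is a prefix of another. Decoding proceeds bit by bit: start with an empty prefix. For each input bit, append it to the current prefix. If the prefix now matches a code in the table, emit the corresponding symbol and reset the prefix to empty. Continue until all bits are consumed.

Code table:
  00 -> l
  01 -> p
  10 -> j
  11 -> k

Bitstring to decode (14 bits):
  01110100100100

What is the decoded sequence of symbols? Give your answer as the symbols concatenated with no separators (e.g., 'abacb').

Bit 0: prefix='0' (no match yet)
Bit 1: prefix='01' -> emit 'p', reset
Bit 2: prefix='1' (no match yet)
Bit 3: prefix='11' -> emit 'k', reset
Bit 4: prefix='0' (no match yet)
Bit 5: prefix='01' -> emit 'p', reset
Bit 6: prefix='0' (no match yet)
Bit 7: prefix='00' -> emit 'l', reset
Bit 8: prefix='1' (no match yet)
Bit 9: prefix='10' -> emit 'j', reset
Bit 10: prefix='0' (no match yet)
Bit 11: prefix='01' -> emit 'p', reset
Bit 12: prefix='0' (no match yet)
Bit 13: prefix='00' -> emit 'l', reset

Answer: pkpljpl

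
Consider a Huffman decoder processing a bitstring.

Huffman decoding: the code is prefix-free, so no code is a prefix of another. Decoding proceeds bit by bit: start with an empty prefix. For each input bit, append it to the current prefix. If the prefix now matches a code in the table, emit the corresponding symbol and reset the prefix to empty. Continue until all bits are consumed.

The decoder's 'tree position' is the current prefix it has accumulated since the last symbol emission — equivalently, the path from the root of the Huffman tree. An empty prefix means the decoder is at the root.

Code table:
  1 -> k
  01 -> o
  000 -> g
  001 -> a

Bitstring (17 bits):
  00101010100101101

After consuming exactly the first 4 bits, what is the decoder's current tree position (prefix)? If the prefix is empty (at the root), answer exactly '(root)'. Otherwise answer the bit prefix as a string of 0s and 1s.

Bit 0: prefix='0' (no match yet)
Bit 1: prefix='00' (no match yet)
Bit 2: prefix='001' -> emit 'a', reset
Bit 3: prefix='0' (no match yet)

Answer: 0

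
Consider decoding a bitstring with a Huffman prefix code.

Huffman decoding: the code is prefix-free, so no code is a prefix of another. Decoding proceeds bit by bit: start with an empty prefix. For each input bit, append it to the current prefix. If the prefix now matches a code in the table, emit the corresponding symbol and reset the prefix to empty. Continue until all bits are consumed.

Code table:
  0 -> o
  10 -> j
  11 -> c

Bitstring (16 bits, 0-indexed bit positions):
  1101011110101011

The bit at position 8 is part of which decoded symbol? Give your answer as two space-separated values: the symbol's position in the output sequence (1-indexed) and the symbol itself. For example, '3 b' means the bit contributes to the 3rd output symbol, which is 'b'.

Answer: 5 c

Derivation:
Bit 0: prefix='1' (no match yet)
Bit 1: prefix='11' -> emit 'c', reset
Bit 2: prefix='0' -> emit 'o', reset
Bit 3: prefix='1' (no match yet)
Bit 4: prefix='10' -> emit 'j', reset
Bit 5: prefix='1' (no match yet)
Bit 6: prefix='11' -> emit 'c', reset
Bit 7: prefix='1' (no match yet)
Bit 8: prefix='11' -> emit 'c', reset
Bit 9: prefix='0' -> emit 'o', reset
Bit 10: prefix='1' (no match yet)
Bit 11: prefix='10' -> emit 'j', reset
Bit 12: prefix='1' (no match yet)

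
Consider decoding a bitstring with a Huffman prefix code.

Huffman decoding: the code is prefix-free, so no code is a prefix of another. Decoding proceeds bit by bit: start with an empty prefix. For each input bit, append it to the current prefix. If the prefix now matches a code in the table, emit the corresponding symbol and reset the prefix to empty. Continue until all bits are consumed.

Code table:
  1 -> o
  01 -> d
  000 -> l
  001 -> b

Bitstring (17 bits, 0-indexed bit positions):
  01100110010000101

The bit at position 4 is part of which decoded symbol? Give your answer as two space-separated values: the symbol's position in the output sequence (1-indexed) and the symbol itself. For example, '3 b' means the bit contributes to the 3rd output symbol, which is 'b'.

Answer: 3 b

Derivation:
Bit 0: prefix='0' (no match yet)
Bit 1: prefix='01' -> emit 'd', reset
Bit 2: prefix='1' -> emit 'o', reset
Bit 3: prefix='0' (no match yet)
Bit 4: prefix='00' (no match yet)
Bit 5: prefix='001' -> emit 'b', reset
Bit 6: prefix='1' -> emit 'o', reset
Bit 7: prefix='0' (no match yet)
Bit 8: prefix='00' (no match yet)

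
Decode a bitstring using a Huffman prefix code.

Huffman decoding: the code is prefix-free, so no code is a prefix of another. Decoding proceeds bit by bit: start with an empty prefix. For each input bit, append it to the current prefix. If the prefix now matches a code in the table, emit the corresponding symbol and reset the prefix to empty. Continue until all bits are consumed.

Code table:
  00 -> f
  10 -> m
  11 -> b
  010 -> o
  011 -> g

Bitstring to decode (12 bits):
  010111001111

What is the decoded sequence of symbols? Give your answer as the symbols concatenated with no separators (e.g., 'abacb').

Bit 0: prefix='0' (no match yet)
Bit 1: prefix='01' (no match yet)
Bit 2: prefix='010' -> emit 'o', reset
Bit 3: prefix='1' (no match yet)
Bit 4: prefix='11' -> emit 'b', reset
Bit 5: prefix='1' (no match yet)
Bit 6: prefix='10' -> emit 'm', reset
Bit 7: prefix='0' (no match yet)
Bit 8: prefix='01' (no match yet)
Bit 9: prefix='011' -> emit 'g', reset
Bit 10: prefix='1' (no match yet)
Bit 11: prefix='11' -> emit 'b', reset

Answer: obmgb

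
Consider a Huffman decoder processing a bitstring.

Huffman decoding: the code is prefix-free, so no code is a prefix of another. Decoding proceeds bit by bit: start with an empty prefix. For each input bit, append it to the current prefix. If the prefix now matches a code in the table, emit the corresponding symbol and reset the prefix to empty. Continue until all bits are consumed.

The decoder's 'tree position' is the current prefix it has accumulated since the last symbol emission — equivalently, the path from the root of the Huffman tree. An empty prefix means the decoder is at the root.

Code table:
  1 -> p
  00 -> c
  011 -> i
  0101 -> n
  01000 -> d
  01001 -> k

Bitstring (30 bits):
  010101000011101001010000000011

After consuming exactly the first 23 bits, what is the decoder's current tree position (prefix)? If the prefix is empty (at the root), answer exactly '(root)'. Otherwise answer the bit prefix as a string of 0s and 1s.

Bit 0: prefix='0' (no match yet)
Bit 1: prefix='01' (no match yet)
Bit 2: prefix='010' (no match yet)
Bit 3: prefix='0101' -> emit 'n', reset
Bit 4: prefix='0' (no match yet)
Bit 5: prefix='01' (no match yet)
Bit 6: prefix='010' (no match yet)
Bit 7: prefix='0100' (no match yet)
Bit 8: prefix='01000' -> emit 'd', reset
Bit 9: prefix='0' (no match yet)
Bit 10: prefix='01' (no match yet)
Bit 11: prefix='011' -> emit 'i', reset
Bit 12: prefix='1' -> emit 'p', reset
Bit 13: prefix='0' (no match yet)
Bit 14: prefix='01' (no match yet)
Bit 15: prefix='010' (no match yet)
Bit 16: prefix='0100' (no match yet)
Bit 17: prefix='01001' -> emit 'k', reset
Bit 18: prefix='0' (no match yet)
Bit 19: prefix='01' (no match yet)
Bit 20: prefix='010' (no match yet)
Bit 21: prefix='0100' (no match yet)
Bit 22: prefix='01000' -> emit 'd', reset

Answer: (root)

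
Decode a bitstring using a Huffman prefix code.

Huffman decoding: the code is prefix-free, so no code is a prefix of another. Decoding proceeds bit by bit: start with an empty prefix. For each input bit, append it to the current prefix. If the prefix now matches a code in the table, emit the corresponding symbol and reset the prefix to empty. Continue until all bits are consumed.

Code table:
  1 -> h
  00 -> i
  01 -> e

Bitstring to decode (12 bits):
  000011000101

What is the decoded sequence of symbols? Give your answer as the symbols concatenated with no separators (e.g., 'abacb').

Answer: iihhiee

Derivation:
Bit 0: prefix='0' (no match yet)
Bit 1: prefix='00' -> emit 'i', reset
Bit 2: prefix='0' (no match yet)
Bit 3: prefix='00' -> emit 'i', reset
Bit 4: prefix='1' -> emit 'h', reset
Bit 5: prefix='1' -> emit 'h', reset
Bit 6: prefix='0' (no match yet)
Bit 7: prefix='00' -> emit 'i', reset
Bit 8: prefix='0' (no match yet)
Bit 9: prefix='01' -> emit 'e', reset
Bit 10: prefix='0' (no match yet)
Bit 11: prefix='01' -> emit 'e', reset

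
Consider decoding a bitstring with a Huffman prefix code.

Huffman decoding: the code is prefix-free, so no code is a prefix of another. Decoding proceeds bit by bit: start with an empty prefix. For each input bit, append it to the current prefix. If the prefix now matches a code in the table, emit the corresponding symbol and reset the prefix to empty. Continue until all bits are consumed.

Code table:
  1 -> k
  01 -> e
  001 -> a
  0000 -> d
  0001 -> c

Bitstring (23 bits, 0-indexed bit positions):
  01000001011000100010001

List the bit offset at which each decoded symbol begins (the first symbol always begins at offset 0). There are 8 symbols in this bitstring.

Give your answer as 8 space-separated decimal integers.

Answer: 0 2 6 8 10 11 15 19

Derivation:
Bit 0: prefix='0' (no match yet)
Bit 1: prefix='01' -> emit 'e', reset
Bit 2: prefix='0' (no match yet)
Bit 3: prefix='00' (no match yet)
Bit 4: prefix='000' (no match yet)
Bit 5: prefix='0000' -> emit 'd', reset
Bit 6: prefix='0' (no match yet)
Bit 7: prefix='01' -> emit 'e', reset
Bit 8: prefix='0' (no match yet)
Bit 9: prefix='01' -> emit 'e', reset
Bit 10: prefix='1' -> emit 'k', reset
Bit 11: prefix='0' (no match yet)
Bit 12: prefix='00' (no match yet)
Bit 13: prefix='000' (no match yet)
Bit 14: prefix='0001' -> emit 'c', reset
Bit 15: prefix='0' (no match yet)
Bit 16: prefix='00' (no match yet)
Bit 17: prefix='000' (no match yet)
Bit 18: prefix='0001' -> emit 'c', reset
Bit 19: prefix='0' (no match yet)
Bit 20: prefix='00' (no match yet)
Bit 21: prefix='000' (no match yet)
Bit 22: prefix='0001' -> emit 'c', reset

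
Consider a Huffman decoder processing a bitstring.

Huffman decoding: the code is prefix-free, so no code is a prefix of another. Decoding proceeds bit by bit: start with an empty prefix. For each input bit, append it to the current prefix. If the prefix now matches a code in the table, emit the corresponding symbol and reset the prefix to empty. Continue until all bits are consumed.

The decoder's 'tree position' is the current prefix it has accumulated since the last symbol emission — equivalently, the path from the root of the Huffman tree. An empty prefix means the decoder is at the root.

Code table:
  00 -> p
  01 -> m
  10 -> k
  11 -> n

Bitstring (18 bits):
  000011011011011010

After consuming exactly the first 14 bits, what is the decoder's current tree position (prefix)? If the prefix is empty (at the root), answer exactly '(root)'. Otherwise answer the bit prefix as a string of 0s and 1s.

Answer: (root)

Derivation:
Bit 0: prefix='0' (no match yet)
Bit 1: prefix='00' -> emit 'p', reset
Bit 2: prefix='0' (no match yet)
Bit 3: prefix='00' -> emit 'p', reset
Bit 4: prefix='1' (no match yet)
Bit 5: prefix='11' -> emit 'n', reset
Bit 6: prefix='0' (no match yet)
Bit 7: prefix='01' -> emit 'm', reset
Bit 8: prefix='1' (no match yet)
Bit 9: prefix='10' -> emit 'k', reset
Bit 10: prefix='1' (no match yet)
Bit 11: prefix='11' -> emit 'n', reset
Bit 12: prefix='0' (no match yet)
Bit 13: prefix='01' -> emit 'm', reset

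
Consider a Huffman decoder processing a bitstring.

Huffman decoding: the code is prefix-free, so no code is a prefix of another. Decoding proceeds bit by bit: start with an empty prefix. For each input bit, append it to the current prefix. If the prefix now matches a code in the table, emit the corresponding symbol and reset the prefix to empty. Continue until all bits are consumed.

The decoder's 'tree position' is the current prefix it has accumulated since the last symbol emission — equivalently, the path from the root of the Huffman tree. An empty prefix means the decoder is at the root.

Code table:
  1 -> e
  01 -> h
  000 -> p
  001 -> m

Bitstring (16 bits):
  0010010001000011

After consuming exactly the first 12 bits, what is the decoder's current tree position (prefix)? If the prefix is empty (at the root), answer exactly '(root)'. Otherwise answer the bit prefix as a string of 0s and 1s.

Bit 0: prefix='0' (no match yet)
Bit 1: prefix='00' (no match yet)
Bit 2: prefix='001' -> emit 'm', reset
Bit 3: prefix='0' (no match yet)
Bit 4: prefix='00' (no match yet)
Bit 5: prefix='001' -> emit 'm', reset
Bit 6: prefix='0' (no match yet)
Bit 7: prefix='00' (no match yet)
Bit 8: prefix='000' -> emit 'p', reset
Bit 9: prefix='1' -> emit 'e', reset
Bit 10: prefix='0' (no match yet)
Bit 11: prefix='00' (no match yet)

Answer: 00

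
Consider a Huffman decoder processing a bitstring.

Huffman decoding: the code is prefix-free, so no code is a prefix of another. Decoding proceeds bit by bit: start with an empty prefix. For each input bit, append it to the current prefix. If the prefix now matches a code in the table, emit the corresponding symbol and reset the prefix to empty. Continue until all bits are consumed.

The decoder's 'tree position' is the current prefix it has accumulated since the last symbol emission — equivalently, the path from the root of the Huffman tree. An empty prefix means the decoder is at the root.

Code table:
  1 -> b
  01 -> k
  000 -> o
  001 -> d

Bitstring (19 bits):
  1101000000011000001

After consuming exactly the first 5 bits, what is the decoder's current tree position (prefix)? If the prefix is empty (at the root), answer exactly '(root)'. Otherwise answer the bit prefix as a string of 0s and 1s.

Answer: 0

Derivation:
Bit 0: prefix='1' -> emit 'b', reset
Bit 1: prefix='1' -> emit 'b', reset
Bit 2: prefix='0' (no match yet)
Bit 3: prefix='01' -> emit 'k', reset
Bit 4: prefix='0' (no match yet)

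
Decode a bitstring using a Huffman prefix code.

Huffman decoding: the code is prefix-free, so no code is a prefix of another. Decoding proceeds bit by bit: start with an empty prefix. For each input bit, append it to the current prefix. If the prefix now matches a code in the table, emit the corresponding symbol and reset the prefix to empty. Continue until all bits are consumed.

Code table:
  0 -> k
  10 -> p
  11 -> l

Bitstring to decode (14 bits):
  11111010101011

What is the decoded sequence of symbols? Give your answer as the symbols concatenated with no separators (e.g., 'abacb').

Answer: llppppl

Derivation:
Bit 0: prefix='1' (no match yet)
Bit 1: prefix='11' -> emit 'l', reset
Bit 2: prefix='1' (no match yet)
Bit 3: prefix='11' -> emit 'l', reset
Bit 4: prefix='1' (no match yet)
Bit 5: prefix='10' -> emit 'p', reset
Bit 6: prefix='1' (no match yet)
Bit 7: prefix='10' -> emit 'p', reset
Bit 8: prefix='1' (no match yet)
Bit 9: prefix='10' -> emit 'p', reset
Bit 10: prefix='1' (no match yet)
Bit 11: prefix='10' -> emit 'p', reset
Bit 12: prefix='1' (no match yet)
Bit 13: prefix='11' -> emit 'l', reset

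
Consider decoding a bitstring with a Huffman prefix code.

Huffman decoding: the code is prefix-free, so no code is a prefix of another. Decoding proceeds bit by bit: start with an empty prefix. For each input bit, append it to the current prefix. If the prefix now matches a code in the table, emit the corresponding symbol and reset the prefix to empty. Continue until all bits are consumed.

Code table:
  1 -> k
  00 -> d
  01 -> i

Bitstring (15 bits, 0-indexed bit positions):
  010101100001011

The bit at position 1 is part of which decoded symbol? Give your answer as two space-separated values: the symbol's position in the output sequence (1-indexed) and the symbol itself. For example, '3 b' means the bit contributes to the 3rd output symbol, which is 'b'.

Bit 0: prefix='0' (no match yet)
Bit 1: prefix='01' -> emit 'i', reset
Bit 2: prefix='0' (no match yet)
Bit 3: prefix='01' -> emit 'i', reset
Bit 4: prefix='0' (no match yet)
Bit 5: prefix='01' -> emit 'i', reset

Answer: 1 i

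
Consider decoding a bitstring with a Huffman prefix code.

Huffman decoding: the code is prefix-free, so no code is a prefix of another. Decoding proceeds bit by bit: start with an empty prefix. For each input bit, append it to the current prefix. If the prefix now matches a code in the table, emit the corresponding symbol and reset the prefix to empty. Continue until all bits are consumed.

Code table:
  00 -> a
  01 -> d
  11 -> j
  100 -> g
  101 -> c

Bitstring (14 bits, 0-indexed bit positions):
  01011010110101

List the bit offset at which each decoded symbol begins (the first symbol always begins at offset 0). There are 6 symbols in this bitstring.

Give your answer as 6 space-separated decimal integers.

Answer: 0 2 4 7 9 12

Derivation:
Bit 0: prefix='0' (no match yet)
Bit 1: prefix='01' -> emit 'd', reset
Bit 2: prefix='0' (no match yet)
Bit 3: prefix='01' -> emit 'd', reset
Bit 4: prefix='1' (no match yet)
Bit 5: prefix='10' (no match yet)
Bit 6: prefix='101' -> emit 'c', reset
Bit 7: prefix='0' (no match yet)
Bit 8: prefix='01' -> emit 'd', reset
Bit 9: prefix='1' (no match yet)
Bit 10: prefix='10' (no match yet)
Bit 11: prefix='101' -> emit 'c', reset
Bit 12: prefix='0' (no match yet)
Bit 13: prefix='01' -> emit 'd', reset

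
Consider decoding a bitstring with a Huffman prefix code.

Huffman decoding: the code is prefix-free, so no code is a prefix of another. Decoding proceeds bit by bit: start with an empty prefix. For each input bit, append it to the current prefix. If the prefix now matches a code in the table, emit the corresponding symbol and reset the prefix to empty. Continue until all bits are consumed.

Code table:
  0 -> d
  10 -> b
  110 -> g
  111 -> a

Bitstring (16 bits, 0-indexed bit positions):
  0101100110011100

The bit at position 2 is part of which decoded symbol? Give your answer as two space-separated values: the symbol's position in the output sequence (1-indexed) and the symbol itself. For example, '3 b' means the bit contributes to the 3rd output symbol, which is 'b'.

Bit 0: prefix='0' -> emit 'd', reset
Bit 1: prefix='1' (no match yet)
Bit 2: prefix='10' -> emit 'b', reset
Bit 3: prefix='1' (no match yet)
Bit 4: prefix='11' (no match yet)
Bit 5: prefix='110' -> emit 'g', reset
Bit 6: prefix='0' -> emit 'd', reset

Answer: 2 b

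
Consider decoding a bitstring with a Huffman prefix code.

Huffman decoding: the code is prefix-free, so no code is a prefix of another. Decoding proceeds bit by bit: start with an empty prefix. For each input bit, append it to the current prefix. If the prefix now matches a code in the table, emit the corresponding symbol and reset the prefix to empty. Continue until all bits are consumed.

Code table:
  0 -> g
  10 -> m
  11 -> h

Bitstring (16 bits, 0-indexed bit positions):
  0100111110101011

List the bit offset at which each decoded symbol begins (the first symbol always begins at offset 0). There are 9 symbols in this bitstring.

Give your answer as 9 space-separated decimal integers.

Answer: 0 1 3 4 6 8 10 12 14

Derivation:
Bit 0: prefix='0' -> emit 'g', reset
Bit 1: prefix='1' (no match yet)
Bit 2: prefix='10' -> emit 'm', reset
Bit 3: prefix='0' -> emit 'g', reset
Bit 4: prefix='1' (no match yet)
Bit 5: prefix='11' -> emit 'h', reset
Bit 6: prefix='1' (no match yet)
Bit 7: prefix='11' -> emit 'h', reset
Bit 8: prefix='1' (no match yet)
Bit 9: prefix='10' -> emit 'm', reset
Bit 10: prefix='1' (no match yet)
Bit 11: prefix='10' -> emit 'm', reset
Bit 12: prefix='1' (no match yet)
Bit 13: prefix='10' -> emit 'm', reset
Bit 14: prefix='1' (no match yet)
Bit 15: prefix='11' -> emit 'h', reset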